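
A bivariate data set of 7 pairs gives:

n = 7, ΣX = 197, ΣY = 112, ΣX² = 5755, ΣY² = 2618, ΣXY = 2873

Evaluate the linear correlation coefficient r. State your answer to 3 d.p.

r = (nΣXY − ΣXΣY) / √[(nΣX² − (ΣX)²)(nΣY² − (ΣY)²)]
Numerator: 7×2873 − 197×112 = -1953
Denominator: √[(40285 − 38809)(18326 − 12544)] = √[1476 × 5782] = 2921.3408
r = -1953 / 2921.3408 ≈ -0.669

-0.669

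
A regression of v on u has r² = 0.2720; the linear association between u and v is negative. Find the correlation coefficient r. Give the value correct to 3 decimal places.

-0.522

|r| = √0.2720 = 0.522
The association is negative, so r = −0.522.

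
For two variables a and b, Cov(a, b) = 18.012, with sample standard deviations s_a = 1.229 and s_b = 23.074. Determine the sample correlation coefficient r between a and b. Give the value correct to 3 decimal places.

r = Cov(a,b) / (s_a · s_b) = 18.012 / (1.229 × 23.074)
  = 18.012 / 28.3579 ≈ 0.635

0.635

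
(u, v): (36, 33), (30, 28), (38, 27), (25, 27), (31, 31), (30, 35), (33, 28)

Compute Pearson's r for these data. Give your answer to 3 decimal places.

0.071

n = 7, Σu = 223, Σv = 209, Σu² = 7215, Σv² = 6301, Σuv = 6664
nΣuv − ΣuΣv = 46648 − 46607 = 41
nΣu² − (Σu)² = 50505 − 49729 = 776; nΣv² − (Σv)² = 44107 − 43681 = 426
r = 41 / √(776 × 426) = 41 / 574.9574 ≈ 0.071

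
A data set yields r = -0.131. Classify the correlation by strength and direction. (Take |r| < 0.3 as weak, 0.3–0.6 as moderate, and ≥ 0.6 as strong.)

r = -0.131 < 0 so the relationship is negative.
|r| = 0.131, which falls in the weak range.

weak negative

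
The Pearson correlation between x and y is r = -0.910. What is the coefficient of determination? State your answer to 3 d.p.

r² = (-0.910)² = 0.828

0.828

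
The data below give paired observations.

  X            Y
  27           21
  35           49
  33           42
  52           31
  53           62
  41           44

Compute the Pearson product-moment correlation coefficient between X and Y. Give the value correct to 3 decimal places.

n = 6, ΣX = 241, ΣY = 249, ΣX² = 10237, ΣY² = 11347, ΣXY = 10370
nΣXY − ΣXΣY = 62220 − 60009 = 2211
nΣX² − (ΣX)² = 61422 − 58081 = 3341; nΣY² − (ΣY)² = 68082 − 62001 = 6081
r = 2211 / √(3341 × 6081) = 2211 / 4507.3963 ≈ 0.491

0.491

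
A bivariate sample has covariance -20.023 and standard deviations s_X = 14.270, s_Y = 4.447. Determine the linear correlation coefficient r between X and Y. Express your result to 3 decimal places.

r = Cov(X,Y) / (s_X · s_Y) = -20.023 / (14.270 × 4.447)
  = -20.023 / 63.4587 ≈ -0.316

-0.316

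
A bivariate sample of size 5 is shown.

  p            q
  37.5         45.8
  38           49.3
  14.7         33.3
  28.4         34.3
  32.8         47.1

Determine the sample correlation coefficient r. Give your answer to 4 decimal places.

n = 5, Σp = 151.4, Σq = 209.8, Σp² = 4948.74, Σq² = 9031.92, Σpq = 6599.41
nΣpq − ΣpΣq = 32997.05 − 31763.72 = 1233.33
nΣp² − (Σp)² = 24743.7 − 22921.96 = 1821.74; nΣq² − (Σq)² = 45159.6 − 44016.04 = 1143.56
r = 1233.33 / √(1821.74 × 1143.56) = 1233.33 / 1443.3534 ≈ 0.8545

0.8545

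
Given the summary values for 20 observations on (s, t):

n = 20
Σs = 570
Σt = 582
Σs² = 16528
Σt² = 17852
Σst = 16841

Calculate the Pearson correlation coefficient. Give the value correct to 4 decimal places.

r = (nΣst − ΣsΣt) / √[(nΣs² − (Σs)²)(nΣt² − (Σt)²)]
Numerator: 20×16841 − 570×582 = 5080
Denominator: √[(330560 − 324900)(357040 − 338724)] = √[5660 × 18316] = 10181.7759
r = 5080 / 10181.7759 ≈ 0.4989

0.4989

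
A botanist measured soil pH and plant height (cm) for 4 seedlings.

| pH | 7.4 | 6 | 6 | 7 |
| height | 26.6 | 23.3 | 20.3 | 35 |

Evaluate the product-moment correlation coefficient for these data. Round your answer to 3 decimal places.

0.673

n = 4, Σx = 26.4, Σy = 105.2, Σx² = 175.76, Σy² = 2887.54, Σxy = 703.44
nΣxy − ΣxΣy = 2813.76 − 2777.28 = 36.48
nΣx² − (Σx)² = 703.04 − 696.96 = 6.08; nΣy² − (Σy)² = 11550.16 − 11067.04 = 483.12
r = 36.48 / √(6.08 × 483.12) = 36.48 / 54.1975 ≈ 0.673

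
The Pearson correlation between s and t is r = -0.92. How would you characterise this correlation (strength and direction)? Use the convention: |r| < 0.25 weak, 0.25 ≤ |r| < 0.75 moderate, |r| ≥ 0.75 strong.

strong negative

r = -0.92 < 0 so the relationship is negative.
|r| = 0.92, which falls in the strong range.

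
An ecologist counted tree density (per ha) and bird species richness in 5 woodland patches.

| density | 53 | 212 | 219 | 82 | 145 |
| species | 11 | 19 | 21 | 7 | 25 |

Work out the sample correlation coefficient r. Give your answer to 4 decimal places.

n = 5, Σx = 711, Σy = 83, Σx² = 123463, Σy² = 1597, Σxy = 13409
nΣxy − ΣxΣy = 67045 − 59013 = 8032
nΣx² − (Σx)² = 617315 − 505521 = 111794; nΣy² − (Σy)² = 7985 − 6889 = 1096
r = 8032 / √(111794 × 1096) = 8032 / 11069.1564 ≈ 0.7256

0.7256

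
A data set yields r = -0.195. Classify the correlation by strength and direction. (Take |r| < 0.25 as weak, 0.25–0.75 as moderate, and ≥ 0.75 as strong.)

weak negative

r = -0.195 < 0 so the relationship is negative.
|r| = 0.195, which falls in the weak range.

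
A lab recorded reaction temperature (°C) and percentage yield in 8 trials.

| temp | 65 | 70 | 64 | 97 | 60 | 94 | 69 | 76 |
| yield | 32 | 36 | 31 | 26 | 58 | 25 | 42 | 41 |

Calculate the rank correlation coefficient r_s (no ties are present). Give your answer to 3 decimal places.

-0.571

Rank temp: 3, 5, 2, 8, 1, 7, 4, 6
Rank yield: 4, 5, 3, 2, 8, 1, 7, 6
d = rank(temp) − rank(yield): -1, 0, -1, 6, -7, 6, -3, 0; Σd² = 132
ρ = 1 − 6Σd² / [n(n²−1)] = 1 − 6×132 / (8×63) = 1 − 792/504 ≈ -0.571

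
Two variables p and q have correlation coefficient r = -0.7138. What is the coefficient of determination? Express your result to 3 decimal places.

0.510

r² = (-0.7138)² = 0.510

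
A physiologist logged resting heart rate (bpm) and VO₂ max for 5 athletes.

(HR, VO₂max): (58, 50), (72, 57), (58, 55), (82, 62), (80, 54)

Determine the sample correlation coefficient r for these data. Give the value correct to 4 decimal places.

0.6784

n = 5, Σx = 350, Σy = 278, Σx² = 25036, Σy² = 15534, Σxy = 19598
nΣxy − ΣxΣy = 97990 − 97300 = 690
nΣx² − (Σx)² = 125180 − 122500 = 2680; nΣy² − (Σy)² = 77670 − 77284 = 386
r = 690 / √(2680 × 386) = 690 / 1017.0939 ≈ 0.6784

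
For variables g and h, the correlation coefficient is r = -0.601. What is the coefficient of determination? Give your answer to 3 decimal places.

0.361

r² = (-0.601)² = 0.361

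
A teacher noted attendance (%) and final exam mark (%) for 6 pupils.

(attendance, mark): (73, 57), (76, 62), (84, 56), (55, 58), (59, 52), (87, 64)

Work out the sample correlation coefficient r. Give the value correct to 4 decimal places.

n = 6, Σx = 434, Σy = 349, Σx² = 32236, Σy² = 20393, Σxy = 25403
nΣxy − ΣxΣy = 152418 − 151466 = 952
nΣx² − (Σx)² = 193416 − 188356 = 5060; nΣy² − (Σy)² = 122358 − 121801 = 557
r = 952 / √(5060 × 557) = 952 / 1678.8151 ≈ 0.5671

0.5671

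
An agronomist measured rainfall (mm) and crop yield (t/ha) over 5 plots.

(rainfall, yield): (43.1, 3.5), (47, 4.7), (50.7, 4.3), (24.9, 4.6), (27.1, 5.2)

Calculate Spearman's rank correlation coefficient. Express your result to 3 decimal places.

Rank rainfall: 3, 4, 5, 1, 2
Rank yield: 1, 4, 2, 3, 5
d = rank(rainfall) − rank(yield): 2, 0, 3, -2, -3; Σd² = 26
ρ = 1 − 6Σd² / [n(n²−1)] = 1 − 6×26 / (5×24) = 1 − 156/120 ≈ -0.300

-0.300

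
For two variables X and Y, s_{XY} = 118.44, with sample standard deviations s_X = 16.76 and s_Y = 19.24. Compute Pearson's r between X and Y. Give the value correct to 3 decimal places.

r = Cov(X,Y) / (s_X · s_Y) = 118.44 / (16.76 × 19.24)
  = 118.44 / 322.4624 ≈ 0.367

0.367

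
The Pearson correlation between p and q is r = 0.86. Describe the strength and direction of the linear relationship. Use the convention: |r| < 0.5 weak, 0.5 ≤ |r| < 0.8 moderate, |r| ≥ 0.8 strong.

r = 0.86 > 0 so the relationship is positive.
|r| = 0.86, which falls in the strong range.

strong positive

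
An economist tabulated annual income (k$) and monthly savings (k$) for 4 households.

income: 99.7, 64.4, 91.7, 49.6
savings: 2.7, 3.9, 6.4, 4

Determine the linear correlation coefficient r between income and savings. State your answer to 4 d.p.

0.0706

n = 4, Σx = 305.4, Σy = 17, Σx² = 24956.5, Σy² = 79.46, Σxy = 1305.63
nΣxy − ΣxΣy = 5222.52 − 5191.8 = 30.72
nΣx² − (Σx)² = 99826 − 93269.16 = 6556.84; nΣy² − (Σy)² = 317.84 − 289 = 28.84
r = 30.72 / √(6556.84 × 28.84) = 30.72 / 434.8555 ≈ 0.0706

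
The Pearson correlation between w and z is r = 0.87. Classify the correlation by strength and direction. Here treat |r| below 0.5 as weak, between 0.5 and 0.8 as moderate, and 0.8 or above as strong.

strong positive

r = 0.87 > 0 so the relationship is positive.
|r| = 0.87, which falls in the strong range.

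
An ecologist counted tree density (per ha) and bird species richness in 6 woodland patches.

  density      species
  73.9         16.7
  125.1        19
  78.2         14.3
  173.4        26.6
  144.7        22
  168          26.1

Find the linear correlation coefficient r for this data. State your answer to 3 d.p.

0.966

n = 6, Σx = 763.3, Σy = 124.7, Σx² = 106456.11, Σy² = 2717.15, Σxy = 16909.93
nΣxy − ΣxΣy = 101459.58 − 95183.51 = 6276.07
nΣx² − (Σx)² = 638736.66 − 582626.89 = 56109.77; nΣy² − (Σy)² = 16302.9 − 15550.09 = 752.81
r = 6276.07 / √(56109.77 × 752.81) = 6276.07 / 6499.2304 ≈ 0.966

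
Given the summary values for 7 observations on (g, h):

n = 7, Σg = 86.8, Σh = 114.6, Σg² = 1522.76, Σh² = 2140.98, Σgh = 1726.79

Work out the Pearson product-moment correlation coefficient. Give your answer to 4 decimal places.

0.8892

r = (nΣgh − ΣgΣh) / √[(nΣg² − (Σg)²)(nΣh² − (Σh)²)]
Numerator: 7×1726.79 − 86.8×114.6 = 2140.25
Denominator: √[(10659.32 − 7534.24)(14986.86 − 13133.16)] = √[3125.08 × 1853.7] = 2406.8570
r = 2140.25 / 2406.8570 ≈ 0.8892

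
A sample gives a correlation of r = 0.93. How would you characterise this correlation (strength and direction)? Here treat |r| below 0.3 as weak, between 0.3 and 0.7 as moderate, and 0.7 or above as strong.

strong positive

r = 0.93 > 0 so the relationship is positive.
|r| = 0.93, which falls in the strong range.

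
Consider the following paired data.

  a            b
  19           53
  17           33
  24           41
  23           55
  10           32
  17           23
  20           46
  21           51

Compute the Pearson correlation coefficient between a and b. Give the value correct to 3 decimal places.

n = 8, Σa = 151, Σb = 334, Σa² = 2985, Σb² = 14874, Σab = 6519
nΣab − ΣaΣb = 52152 − 50434 = 1718
nΣa² − (Σa)² = 23880 − 22801 = 1079; nΣb² − (Σb)² = 118992 − 111556 = 7436
r = 1718 / √(1079 × 7436) = 1718 / 2832.5684 ≈ 0.607

0.607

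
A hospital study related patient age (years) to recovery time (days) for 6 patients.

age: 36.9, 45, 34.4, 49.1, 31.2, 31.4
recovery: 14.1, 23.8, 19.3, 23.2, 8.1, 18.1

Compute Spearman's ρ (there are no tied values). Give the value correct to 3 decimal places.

0.771

Rank age: 4, 5, 3, 6, 1, 2
Rank recovery: 2, 6, 4, 5, 1, 3
d = rank(age) − rank(recovery): 2, -1, -1, 1, 0, -1; Σd² = 8
ρ = 1 − 6Σd² / [n(n²−1)] = 1 − 6×8 / (6×35) = 1 − 48/210 ≈ 0.771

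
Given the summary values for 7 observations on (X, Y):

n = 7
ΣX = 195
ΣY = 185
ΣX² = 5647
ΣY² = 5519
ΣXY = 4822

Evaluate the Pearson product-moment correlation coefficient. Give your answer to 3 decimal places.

r = (nΣXY − ΣXΣY) / √[(nΣX² − (ΣX)²)(nΣY² − (ΣY)²)]
Numerator: 7×4822 − 195×185 = -2321
Denominator: √[(39529 − 38025)(38633 − 34225)] = √[1504 × 4408] = 2574.8072
r = -2321 / 2574.8072 ≈ -0.901

-0.901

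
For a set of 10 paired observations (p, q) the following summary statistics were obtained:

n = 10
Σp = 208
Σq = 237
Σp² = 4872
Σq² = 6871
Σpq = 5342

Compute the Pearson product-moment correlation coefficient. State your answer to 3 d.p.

r = (nΣpq − ΣpΣq) / √[(nΣp² − (Σp)²)(nΣq² − (Σq)²)]
Numerator: 10×5342 − 208×237 = 4124
Denominator: √[(48720 − 43264)(68710 − 56169)] = √[5456 × 12541] = 8271.8617
r = 4124 / 8271.8617 ≈ 0.499

0.499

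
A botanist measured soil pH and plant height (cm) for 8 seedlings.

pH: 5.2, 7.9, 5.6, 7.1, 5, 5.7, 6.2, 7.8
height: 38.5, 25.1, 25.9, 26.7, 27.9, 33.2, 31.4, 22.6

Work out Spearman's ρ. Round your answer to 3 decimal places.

Rank pH: 2, 8, 3, 6, 1, 4, 5, 7
Rank height: 8, 2, 3, 4, 5, 7, 6, 1
d = rank(pH) − rank(height): -6, 6, 0, 2, -4, -3, -1, 6; Σd² = 138
ρ = 1 − 6Σd² / [n(n²−1)] = 1 − 6×138 / (8×63) = 1 − 828/504 ≈ -0.643

-0.643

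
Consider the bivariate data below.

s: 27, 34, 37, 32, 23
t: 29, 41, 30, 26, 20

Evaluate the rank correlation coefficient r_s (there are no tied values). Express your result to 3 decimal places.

Rank s: 2, 4, 5, 3, 1
Rank t: 3, 5, 4, 2, 1
d = rank(s) − rank(t): -1, -1, 1, 1, 0; Σd² = 4
ρ = 1 − 6Σd² / [n(n²−1)] = 1 − 6×4 / (5×24) = 1 − 24/120 ≈ 0.800

0.800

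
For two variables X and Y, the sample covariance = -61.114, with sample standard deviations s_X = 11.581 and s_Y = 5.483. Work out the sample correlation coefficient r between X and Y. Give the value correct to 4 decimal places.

-0.9624

r = Cov(X,Y) / (s_X · s_Y) = -61.114 / (11.581 × 5.483)
  = -61.114 / 63.4986 ≈ -0.9624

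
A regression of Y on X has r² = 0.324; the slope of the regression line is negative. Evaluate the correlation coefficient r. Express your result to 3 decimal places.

-0.569

|r| = √0.324 = 0.569
The association is negative, so r = −0.569.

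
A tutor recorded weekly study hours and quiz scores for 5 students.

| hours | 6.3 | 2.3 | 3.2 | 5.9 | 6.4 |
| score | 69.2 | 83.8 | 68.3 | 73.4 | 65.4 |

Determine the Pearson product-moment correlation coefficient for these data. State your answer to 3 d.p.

-0.665

n = 5, Σx = 24.1, Σy = 360.1, Σx² = 130.99, Σy² = 26140.69, Σxy = 1698.88
nΣxy − ΣxΣy = 8494.4 − 8678.41 = -184.01
nΣx² − (Σx)² = 654.95 − 580.81 = 74.14; nΣy² − (Σy)² = 130703.45 − 129672.01 = 1031.44
r = -184.01 / √(74.14 × 1031.44) = -184.01 / 276.5338 ≈ -0.665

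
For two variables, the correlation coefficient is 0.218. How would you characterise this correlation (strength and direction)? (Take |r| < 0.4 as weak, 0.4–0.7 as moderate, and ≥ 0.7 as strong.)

r = 0.218 > 0 so the relationship is positive.
|r| = 0.218, which falls in the weak range.

weak positive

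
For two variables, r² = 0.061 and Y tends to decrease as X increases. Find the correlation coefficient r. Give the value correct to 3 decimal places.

-0.247

|r| = √0.061 = 0.247
The association is negative, so r = −0.247.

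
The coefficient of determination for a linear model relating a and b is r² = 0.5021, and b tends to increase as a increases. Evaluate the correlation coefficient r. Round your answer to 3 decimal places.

|r| = √0.5021 = 0.709
The association is positive, so r = 0.709.

0.709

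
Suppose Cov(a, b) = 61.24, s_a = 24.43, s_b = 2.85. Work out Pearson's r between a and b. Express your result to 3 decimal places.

r = Cov(a,b) / (s_a · s_b) = 61.24 / (24.43 × 2.85)
  = 61.24 / 69.6255 ≈ 0.880

0.880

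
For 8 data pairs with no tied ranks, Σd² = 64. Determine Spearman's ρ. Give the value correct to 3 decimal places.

0.238

ρ = 1 − 6Σd² / [n(n²−1)] = 1 − 6×64 / (8×63)
  = 1 − 384/504 = 1 − 0.7619 ≈ 0.238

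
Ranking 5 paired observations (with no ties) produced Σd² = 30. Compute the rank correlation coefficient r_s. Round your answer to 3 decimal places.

-0.500

ρ = 1 − 6Σd² / [n(n²−1)] = 1 − 6×30 / (5×24)
  = 1 − 180/120 = 1 − 1.5000 ≈ -0.500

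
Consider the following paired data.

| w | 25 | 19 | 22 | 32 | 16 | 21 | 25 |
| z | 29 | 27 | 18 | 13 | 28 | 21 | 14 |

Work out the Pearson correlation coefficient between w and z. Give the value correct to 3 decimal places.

-0.674

n = 7, Σw = 160, Σz = 150, Σw² = 3816, Σz² = 3484, Σwz = 3289
nΣwz − ΣwΣz = 23023 − 24000 = -977
nΣw² − (Σw)² = 26712 − 25600 = 1112; nΣz² − (Σz)² = 24388 − 22500 = 1888
r = -977 / √(1112 × 1888) = -977 / 1448.9500 ≈ -0.674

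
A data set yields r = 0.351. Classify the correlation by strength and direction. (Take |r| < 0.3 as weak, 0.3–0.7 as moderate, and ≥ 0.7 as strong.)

moderate positive

r = 0.351 > 0 so the relationship is positive.
|r| = 0.351, which falls in the moderate range.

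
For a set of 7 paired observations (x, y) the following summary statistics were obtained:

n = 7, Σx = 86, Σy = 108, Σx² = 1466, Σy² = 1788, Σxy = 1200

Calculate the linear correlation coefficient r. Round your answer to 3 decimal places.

r = (nΣxy − ΣxΣy) / √[(nΣx² − (Σx)²)(nΣy² − (Σy)²)]
Numerator: 7×1200 − 86×108 = -888
Denominator: √[(10262 − 7396)(12516 − 11664)] = √[2866 × 852] = 1562.6362
r = -888 / 1562.6362 ≈ -0.568

-0.568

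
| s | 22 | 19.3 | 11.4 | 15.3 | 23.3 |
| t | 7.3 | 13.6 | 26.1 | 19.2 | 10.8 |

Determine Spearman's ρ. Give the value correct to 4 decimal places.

Rank s: 4, 3, 1, 2, 5
Rank t: 1, 3, 5, 4, 2
d = rank(s) − rank(t): 3, 0, -4, -2, 3; Σd² = 38
ρ = 1 − 6Σd² / [n(n²−1)] = 1 − 6×38 / (5×24) = 1 − 228/120 ≈ -0.9000

-0.9000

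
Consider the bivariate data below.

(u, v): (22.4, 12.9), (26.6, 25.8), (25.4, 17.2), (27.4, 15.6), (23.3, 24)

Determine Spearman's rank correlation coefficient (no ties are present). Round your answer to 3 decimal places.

0.300

Rank u: 1, 4, 3, 5, 2
Rank v: 1, 5, 3, 2, 4
d = rank(u) − rank(v): 0, -1, 0, 3, -2; Σd² = 14
ρ = 1 − 6Σd² / [n(n²−1)] = 1 − 6×14 / (5×24) = 1 − 84/120 ≈ 0.300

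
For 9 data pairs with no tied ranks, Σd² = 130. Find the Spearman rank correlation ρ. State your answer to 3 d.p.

ρ = 1 − 6Σd² / [n(n²−1)] = 1 − 6×130 / (9×80)
  = 1 − 780/720 = 1 − 1.0833 ≈ -0.083

-0.083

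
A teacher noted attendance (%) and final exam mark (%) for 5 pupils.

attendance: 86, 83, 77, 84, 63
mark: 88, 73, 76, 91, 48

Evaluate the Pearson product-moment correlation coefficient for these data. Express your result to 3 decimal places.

n = 5, Σx = 393, Σy = 376, Σx² = 31239, Σy² = 29434, Σxy = 30147
nΣxy − ΣxΣy = 150735 − 147768 = 2967
nΣx² − (Σx)² = 156195 − 154449 = 1746; nΣy² − (Σy)² = 147170 − 141376 = 5794
r = 2967 / √(1746 × 5794) = 2967 / 3180.6169 ≈ 0.933

0.933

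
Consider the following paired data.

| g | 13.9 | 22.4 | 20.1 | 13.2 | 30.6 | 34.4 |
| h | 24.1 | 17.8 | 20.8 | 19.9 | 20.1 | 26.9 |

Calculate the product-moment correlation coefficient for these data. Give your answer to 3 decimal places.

0.333

n = 6, Σg = 134.6, Σh = 129.6, Σg² = 3392.94, Σh² = 2853.92, Σgh = 2954.89
nΣgh − ΣgΣh = 17729.34 − 17444.16 = 285.18
nΣg² − (Σg)² = 20357.64 − 18117.16 = 2240.48; nΣh² − (Σh)² = 17123.52 − 16796.16 = 327.36
r = 285.18 / √(2240.48 × 327.36) = 285.18 / 856.4132 ≈ 0.333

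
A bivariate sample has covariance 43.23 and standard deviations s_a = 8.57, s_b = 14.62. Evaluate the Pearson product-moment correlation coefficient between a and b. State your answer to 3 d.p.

r = Cov(a,b) / (s_a · s_b) = 43.23 / (8.57 × 14.62)
  = 43.23 / 125.2934 ≈ 0.345

0.345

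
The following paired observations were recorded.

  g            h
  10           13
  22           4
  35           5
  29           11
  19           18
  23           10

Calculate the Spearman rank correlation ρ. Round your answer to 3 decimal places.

Rank g: 1, 3, 6, 5, 2, 4
Rank h: 5, 1, 2, 4, 6, 3
d = rank(g) − rank(h): -4, 2, 4, 1, -4, 1; Σd² = 54
ρ = 1 − 6Σd² / [n(n²−1)] = 1 − 6×54 / (6×35) = 1 − 324/210 ≈ -0.543

-0.543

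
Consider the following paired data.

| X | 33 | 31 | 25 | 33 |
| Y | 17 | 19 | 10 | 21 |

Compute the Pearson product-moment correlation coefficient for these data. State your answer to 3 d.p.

0.910

n = 4, ΣX = 122, ΣY = 67, ΣX² = 3764, ΣY² = 1191, ΣXY = 2093
nΣXY − ΣXΣY = 8372 − 8174 = 198
nΣX² − (ΣX)² = 15056 − 14884 = 172; nΣY² − (ΣY)² = 4764 − 4489 = 275
r = 198 / √(172 × 275) = 198 / 217.4856 ≈ 0.910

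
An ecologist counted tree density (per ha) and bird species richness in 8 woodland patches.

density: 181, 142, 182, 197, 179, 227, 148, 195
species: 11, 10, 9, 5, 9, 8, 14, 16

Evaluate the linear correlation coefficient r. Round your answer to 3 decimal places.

n = 8, Σx = 1451, Σy = 82, Σx² = 268357, Σy² = 924, Σxy = 14653
nΣxy − ΣxΣy = 117224 − 118982 = -1758
nΣx² − (Σx)² = 2146856 − 2105401 = 41455; nΣy² − (Σy)² = 7392 − 6724 = 668
r = -1758 / √(41455 × 668) = -1758 / 5262.3132 ≈ -0.334

-0.334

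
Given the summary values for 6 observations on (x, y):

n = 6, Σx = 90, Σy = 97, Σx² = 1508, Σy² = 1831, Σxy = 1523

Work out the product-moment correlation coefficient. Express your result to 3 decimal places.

0.334

r = (nΣxy − ΣxΣy) / √[(nΣx² − (Σx)²)(nΣy² − (Σy)²)]
Numerator: 6×1523 − 90×97 = 408
Denominator: √[(9048 − 8100)(10986 − 9409)] = √[948 × 1577] = 1222.7003
r = 408 / 1222.7003 ≈ 0.334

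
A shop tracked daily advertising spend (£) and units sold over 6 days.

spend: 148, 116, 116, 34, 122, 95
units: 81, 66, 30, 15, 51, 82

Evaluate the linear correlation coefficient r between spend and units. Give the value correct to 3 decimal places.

n = 6, Σx = 631, Σy = 325, Σx² = 73881, Σy² = 21367, Σxy = 37646
nΣxy − ΣxΣy = 225876 − 205075 = 20801
nΣx² − (Σx)² = 443286 − 398161 = 45125; nΣy² − (Σy)² = 128202 − 105625 = 22577
r = 20801 / √(45125 × 22577) = 20801 / 31918.4449 ≈ 0.652

0.652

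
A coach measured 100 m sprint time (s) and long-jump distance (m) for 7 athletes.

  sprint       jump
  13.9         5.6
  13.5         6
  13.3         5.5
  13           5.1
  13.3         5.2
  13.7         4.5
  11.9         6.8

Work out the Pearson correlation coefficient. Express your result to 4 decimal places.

n = 7, Σx = 92.6, Σy = 38.7, Σx² = 1227.54, Σy² = 217.15, Σxy = 510.02
nΣxy − ΣxΣy = 3570.14 − 3583.62 = -13.48
nΣx² − (Σx)² = 8592.78 − 8574.76 = 18.02; nΣy² − (Σy)² = 1520.05 − 1497.69 = 22.36
r = -13.48 / √(18.02 × 22.36) = -13.48 / 20.0730 ≈ -0.6715

-0.6715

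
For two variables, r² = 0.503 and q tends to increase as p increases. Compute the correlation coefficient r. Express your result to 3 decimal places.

|r| = √0.503 = 0.709
The association is positive, so r = 0.709.

0.709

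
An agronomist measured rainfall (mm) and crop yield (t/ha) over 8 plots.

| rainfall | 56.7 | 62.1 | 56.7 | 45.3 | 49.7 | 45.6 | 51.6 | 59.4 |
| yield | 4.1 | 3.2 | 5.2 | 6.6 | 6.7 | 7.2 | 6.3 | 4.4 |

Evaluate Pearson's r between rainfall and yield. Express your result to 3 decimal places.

-0.944

n = 8, Σx = 427.1, Σy = 43.7, Σx² = 23078.65, Σy² = 253.43, Σxy = 2272.76
nΣxy − ΣxΣy = 18182.08 − 18664.27 = -482.19
nΣx² − (Σx)² = 184629.2 − 182414.41 = 2214.79; nΣy² − (Σy)² = 2027.44 − 1909.69 = 117.75
r = -482.19 / √(2214.79 × 117.75) = -482.19 / 510.6775 ≈ -0.944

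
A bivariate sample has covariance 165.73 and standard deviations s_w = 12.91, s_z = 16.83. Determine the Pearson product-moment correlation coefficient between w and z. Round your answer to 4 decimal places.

0.7628

r = Cov(w,z) / (s_w · s_z) = 165.73 / (12.91 × 16.83)
  = 165.73 / 217.2753 ≈ 0.7628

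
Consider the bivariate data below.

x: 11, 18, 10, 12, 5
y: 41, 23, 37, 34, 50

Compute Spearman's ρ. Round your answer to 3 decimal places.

-0.900

Rank x: 3, 5, 2, 4, 1
Rank y: 4, 1, 3, 2, 5
d = rank(x) − rank(y): -1, 4, -1, 2, -4; Σd² = 38
ρ = 1 − 6Σd² / [n(n²−1)] = 1 − 6×38 / (5×24) = 1 − 228/120 ≈ -0.900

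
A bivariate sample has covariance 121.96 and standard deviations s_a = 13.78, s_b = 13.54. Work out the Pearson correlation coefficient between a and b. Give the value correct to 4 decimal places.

r = Cov(a,b) / (s_a · s_b) = 121.96 / (13.78 × 13.54)
  = 121.96 / 186.5812 ≈ 0.6537

0.6537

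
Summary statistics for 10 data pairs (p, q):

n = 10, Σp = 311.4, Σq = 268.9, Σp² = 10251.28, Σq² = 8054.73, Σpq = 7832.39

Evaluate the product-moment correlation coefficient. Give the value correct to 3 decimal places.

r = (nΣpq − ΣpΣq) / √[(nΣp² − (Σp)²)(nΣq² − (Σq)²)]
Numerator: 10×7832.39 − 311.4×268.9 = -5411.56
Denominator: √[(102512.8 − 96969.96)(80547.3 − 72307.21)] = √[5542.84 × 8240.09] = 6758.2173
r = -5411.56 / 6758.2173 ≈ -0.801

-0.801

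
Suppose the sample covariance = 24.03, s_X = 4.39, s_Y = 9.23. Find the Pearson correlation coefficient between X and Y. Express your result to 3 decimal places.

0.593

r = Cov(X,Y) / (s_X · s_Y) = 24.03 / (4.39 × 9.23)
  = 24.03 / 40.5197 ≈ 0.593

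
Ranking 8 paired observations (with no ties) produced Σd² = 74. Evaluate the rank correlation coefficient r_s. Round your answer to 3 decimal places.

0.119

ρ = 1 − 6Σd² / [n(n²−1)] = 1 − 6×74 / (8×63)
  = 1 − 444/504 = 1 − 0.8810 ≈ 0.119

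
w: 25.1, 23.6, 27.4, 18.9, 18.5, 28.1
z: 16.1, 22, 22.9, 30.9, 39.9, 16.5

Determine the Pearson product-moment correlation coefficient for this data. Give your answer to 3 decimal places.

-0.863

n = 6, Σw = 141.6, Σz = 148.3, Σw² = 3426.8, Σz² = 4086.69, Σwz = 3336.58
nΣwz − ΣwΣz = 20019.48 − 20999.28 = -979.8
nΣw² − (Σw)² = 20560.8 − 20050.56 = 510.24; nΣz² − (Σz)² = 24520.14 − 21992.89 = 2527.25
r = -979.8 / √(510.24 × 2527.25) = -979.8 / 1135.5633 ≈ -0.863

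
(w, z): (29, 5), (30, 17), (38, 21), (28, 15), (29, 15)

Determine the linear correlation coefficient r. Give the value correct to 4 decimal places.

n = 5, Σw = 154, Σz = 73, Σw² = 4810, Σz² = 1205, Σwz = 2308
nΣwz − ΣwΣz = 11540 − 11242 = 298
nΣw² − (Σw)² = 24050 − 23716 = 334; nΣz² − (Σz)² = 6025 − 5329 = 696
r = 298 / √(334 × 696) = 298 / 482.1452 ≈ 0.6181

0.6181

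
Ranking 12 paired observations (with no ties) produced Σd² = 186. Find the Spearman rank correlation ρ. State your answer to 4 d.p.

ρ = 1 − 6Σd² / [n(n²−1)] = 1 − 6×186 / (12×143)
  = 1 − 1116/1716 = 1 − 0.65035 ≈ 0.3497

0.3497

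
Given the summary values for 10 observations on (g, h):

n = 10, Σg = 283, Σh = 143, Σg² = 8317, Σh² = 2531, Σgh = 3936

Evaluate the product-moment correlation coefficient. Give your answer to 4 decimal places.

r = (nΣgh − ΣgΣh) / √[(nΣg² − (Σg)²)(nΣh² − (Σh)²)]
Numerator: 10×3936 − 283×143 = -1109
Denominator: √[(83170 − 80089)(25310 − 20449)] = √[3081 × 4861] = 3869.9795
r = -1109 / 3869.9795 ≈ -0.2866

-0.2866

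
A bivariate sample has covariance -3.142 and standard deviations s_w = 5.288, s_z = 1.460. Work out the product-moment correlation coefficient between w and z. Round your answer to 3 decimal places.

-0.407

r = Cov(w,z) / (s_w · s_z) = -3.142 / (5.288 × 1.460)
  = -3.142 / 7.7205 ≈ -0.407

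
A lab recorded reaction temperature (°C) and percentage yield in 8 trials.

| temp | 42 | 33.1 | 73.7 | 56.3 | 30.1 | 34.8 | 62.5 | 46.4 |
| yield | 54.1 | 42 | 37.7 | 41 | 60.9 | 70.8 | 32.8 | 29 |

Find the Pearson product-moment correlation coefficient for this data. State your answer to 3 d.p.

-0.634

n = 8, Σx = 378.9, Σy = 368.3, Σx² = 19637.25, Σy² = 18431.39, Σxy = 16441.72
nΣxy − ΣxΣy = 131533.76 − 139548.87 = -8015.11
nΣx² − (Σx)² = 157098 − 143565.21 = 13532.79; nΣy² − (Σy)² = 147451.12 − 135644.89 = 11806.23
r = -8015.11 / √(13532.79 × 11806.23) = -8015.11 / 12640.0645 ≈ -0.634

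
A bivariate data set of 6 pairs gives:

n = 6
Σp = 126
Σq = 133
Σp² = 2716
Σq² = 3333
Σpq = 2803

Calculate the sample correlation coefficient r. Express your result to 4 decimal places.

0.0609

r = (nΣpq − ΣpΣq) / √[(nΣp² − (Σp)²)(nΣq² − (Σq)²)]
Numerator: 6×2803 − 126×133 = 60
Denominator: √[(16296 − 15876)(19998 − 17689)] = √[420 × 2309] = 984.7741
r = 60 / 984.7741 ≈ 0.0609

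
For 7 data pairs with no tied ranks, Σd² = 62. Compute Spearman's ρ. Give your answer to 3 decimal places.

-0.107

ρ = 1 − 6Σd² / [n(n²−1)] = 1 − 6×62 / (7×48)
  = 1 − 372/336 = 1 − 1.1071 ≈ -0.107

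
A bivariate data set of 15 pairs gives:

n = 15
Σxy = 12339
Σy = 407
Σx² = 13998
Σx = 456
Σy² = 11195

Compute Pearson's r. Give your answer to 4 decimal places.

r = (nΣxy − ΣxΣy) / √[(nΣx² − (Σx)²)(nΣy² − (Σy)²)]
Numerator: 15×12339 − 456×407 = -507
Denominator: √[(209970 − 207936)(167925 − 165649)] = √[2034 × 2276] = 2151.6003
r = -507 / 2151.6003 ≈ -0.2356

-0.2356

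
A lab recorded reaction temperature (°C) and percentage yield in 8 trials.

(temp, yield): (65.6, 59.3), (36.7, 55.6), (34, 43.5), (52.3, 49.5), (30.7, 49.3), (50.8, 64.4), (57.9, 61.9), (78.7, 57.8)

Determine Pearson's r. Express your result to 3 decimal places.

0.579

n = 8, Σx = 406.7, Σy = 441.3, Σx² = 22610.77, Σy² = 24700.65, Σxy = 22916.35
nΣxy − ΣxΣy = 183330.8 − 179476.71 = 3854.09
nΣx² − (Σx)² = 180886.16 − 165404.89 = 15481.27; nΣy² − (Σy)² = 197605.2 − 194745.69 = 2859.51
r = 3854.09 / √(15481.27 × 2859.51) = 3854.09 / 6653.4838 ≈ 0.579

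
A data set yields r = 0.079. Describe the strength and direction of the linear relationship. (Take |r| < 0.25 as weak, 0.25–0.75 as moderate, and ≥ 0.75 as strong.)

weak positive

r = 0.079 > 0 so the relationship is positive.
|r| = 0.079, which falls in the weak range.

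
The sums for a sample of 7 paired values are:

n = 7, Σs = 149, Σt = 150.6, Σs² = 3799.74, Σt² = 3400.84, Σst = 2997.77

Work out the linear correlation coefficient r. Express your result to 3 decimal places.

-0.654

r = (nΣst − ΣsΣt) / √[(nΣs² − (Σs)²)(nΣt² − (Σt)²)]
Numerator: 7×2997.77 − 149×150.6 = -1455.01
Denominator: √[(26598.18 − 22201)(23805.88 − 22680.36)] = √[4397.18 × 1125.52] = 2224.6604
r = -1455.01 / 2224.6604 ≈ -0.654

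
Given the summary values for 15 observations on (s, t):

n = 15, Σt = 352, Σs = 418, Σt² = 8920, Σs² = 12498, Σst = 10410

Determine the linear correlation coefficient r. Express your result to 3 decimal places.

r = (nΣst − ΣsΣt) / √[(nΣs² − (Σs)²)(nΣt² − (Σt)²)]
Numerator: 15×10410 − 418×352 = 9014
Denominator: √[(187470 − 174724)(133800 − 123904)] = √[12746 × 9896] = 11230.9579
r = 9014 / 11230.9579 ≈ 0.803

0.803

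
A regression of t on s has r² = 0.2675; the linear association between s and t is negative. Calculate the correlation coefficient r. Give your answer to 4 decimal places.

|r| = √0.2675 = 0.5172
The association is negative, so r = −0.5172.

-0.5172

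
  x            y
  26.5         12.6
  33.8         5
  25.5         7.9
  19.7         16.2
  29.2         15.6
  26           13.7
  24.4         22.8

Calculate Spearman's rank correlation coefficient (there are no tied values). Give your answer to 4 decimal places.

-0.6429

Rank x: 5, 7, 3, 1, 6, 4, 2
Rank y: 3, 1, 2, 6, 5, 4, 7
d = rank(x) − rank(y): 2, 6, 1, -5, 1, 0, -5; Σd² = 92
ρ = 1 − 6Σd² / [n(n²−1)] = 1 − 6×92 / (7×48) = 1 − 552/336 ≈ -0.6429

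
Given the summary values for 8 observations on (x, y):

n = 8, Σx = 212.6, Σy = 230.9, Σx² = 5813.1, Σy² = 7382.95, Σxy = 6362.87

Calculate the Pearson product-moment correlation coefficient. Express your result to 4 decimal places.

r = (nΣxy − ΣxΣy) / √[(nΣx² − (Σx)²)(nΣy² − (Σy)²)]
Numerator: 8×6362.87 − 212.6×230.9 = 1813.62
Denominator: √[(46504.8 − 45198.76)(59063.6 − 53314.81)] = √[1306.04 × 5748.79] = 2740.1003
r = 1813.62 / 2740.1003 ≈ 0.6619

0.6619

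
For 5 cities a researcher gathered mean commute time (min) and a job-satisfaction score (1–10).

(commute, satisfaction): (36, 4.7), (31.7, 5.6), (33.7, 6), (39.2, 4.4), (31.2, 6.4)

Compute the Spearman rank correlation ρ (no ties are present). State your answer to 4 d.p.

Rank commute: 4, 2, 3, 5, 1
Rank satisfaction: 2, 3, 4, 1, 5
d = rank(commute) − rank(satisfaction): 2, -1, -1, 4, -4; Σd² = 38
ρ = 1 − 6Σd² / [n(n²−1)] = 1 − 6×38 / (5×24) = 1 − 228/120 ≈ -0.9000

-0.9000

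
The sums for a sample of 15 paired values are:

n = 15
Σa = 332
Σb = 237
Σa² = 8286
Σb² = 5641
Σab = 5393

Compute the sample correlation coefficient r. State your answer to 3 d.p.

0.111

r = (nΣab − ΣaΣb) / √[(nΣa² − (Σa)²)(nΣb² − (Σb)²)]
Numerator: 15×5393 − 332×237 = 2211
Denominator: √[(124290 − 110224)(84615 − 56169)] = √[14066 × 28446] = 20003.0357
r = 2211 / 20003.0357 ≈ 0.111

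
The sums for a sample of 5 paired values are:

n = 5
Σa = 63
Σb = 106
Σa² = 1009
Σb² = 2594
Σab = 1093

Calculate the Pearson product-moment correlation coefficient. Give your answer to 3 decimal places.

-0.888

r = (nΣab − ΣaΣb) / √[(nΣa² − (Σa)²)(nΣb² − (Σb)²)]
Numerator: 5×1093 − 63×106 = -1213
Denominator: √[(5045 − 3969)(12970 − 11236)] = √[1076 × 1734] = 1365.9370
r = -1213 / 1365.9370 ≈ -0.888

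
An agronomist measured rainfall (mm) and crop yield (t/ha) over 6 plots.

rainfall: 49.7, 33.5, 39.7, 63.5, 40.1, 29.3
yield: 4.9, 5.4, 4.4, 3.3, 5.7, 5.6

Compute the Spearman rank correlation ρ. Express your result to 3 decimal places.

Rank rainfall: 5, 2, 3, 6, 4, 1
Rank yield: 3, 4, 2, 1, 6, 5
d = rank(rainfall) − rank(yield): 2, -2, 1, 5, -2, -4; Σd² = 54
ρ = 1 − 6Σd² / [n(n²−1)] = 1 − 6×54 / (6×35) = 1 − 324/210 ≈ -0.543

-0.543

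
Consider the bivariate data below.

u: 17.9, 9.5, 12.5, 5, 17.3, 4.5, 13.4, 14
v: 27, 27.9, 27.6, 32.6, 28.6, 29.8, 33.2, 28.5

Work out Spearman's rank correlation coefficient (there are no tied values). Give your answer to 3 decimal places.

-0.429

Rank u: 8, 3, 4, 2, 7, 1, 5, 6
Rank v: 1, 3, 2, 7, 5, 6, 8, 4
d = rank(u) − rank(v): 7, 0, 2, -5, 2, -5, -3, 2; Σd² = 120
ρ = 1 − 6Σd² / [n(n²−1)] = 1 − 6×120 / (8×63) = 1 − 720/504 ≈ -0.429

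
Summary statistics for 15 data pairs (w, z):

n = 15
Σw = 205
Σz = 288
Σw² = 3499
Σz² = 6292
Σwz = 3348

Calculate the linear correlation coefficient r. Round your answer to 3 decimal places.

-0.806

r = (nΣwz − ΣwΣz) / √[(nΣw² − (Σw)²)(nΣz² − (Σz)²)]
Numerator: 15×3348 − 205×288 = -8820
Denominator: √[(52485 − 42025)(94380 − 82944)] = √[10460 × 11436] = 10937.1185
r = -8820 / 10937.1185 ≈ -0.806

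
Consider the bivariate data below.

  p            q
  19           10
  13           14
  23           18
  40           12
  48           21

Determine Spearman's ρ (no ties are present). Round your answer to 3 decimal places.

Rank p: 2, 1, 3, 4, 5
Rank q: 1, 3, 4, 2, 5
d = rank(p) − rank(q): 1, -2, -1, 2, 0; Σd² = 10
ρ = 1 − 6Σd² / [n(n²−1)] = 1 − 6×10 / (5×24) = 1 − 60/120 ≈ 0.500

0.500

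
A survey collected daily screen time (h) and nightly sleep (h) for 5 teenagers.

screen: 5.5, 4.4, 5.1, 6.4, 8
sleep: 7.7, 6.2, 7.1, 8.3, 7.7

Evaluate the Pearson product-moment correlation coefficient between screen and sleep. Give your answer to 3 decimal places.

n = 5, Σx = 29.4, Σy = 37, Σx² = 180.58, Σy² = 276.32, Σxy = 220.56
nΣxy − ΣxΣy = 1102.8 − 1087.8 = 15
nΣx² − (Σx)² = 902.9 − 864.36 = 38.54; nΣy² − (Σy)² = 1381.6 − 1369 = 12.6
r = 15 / √(38.54 × 12.6) = 15 / 22.0364 ≈ 0.681

0.681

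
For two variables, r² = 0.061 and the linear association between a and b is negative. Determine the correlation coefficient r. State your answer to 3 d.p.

|r| = √0.061 = 0.247
The association is negative, so r = −0.247.

-0.247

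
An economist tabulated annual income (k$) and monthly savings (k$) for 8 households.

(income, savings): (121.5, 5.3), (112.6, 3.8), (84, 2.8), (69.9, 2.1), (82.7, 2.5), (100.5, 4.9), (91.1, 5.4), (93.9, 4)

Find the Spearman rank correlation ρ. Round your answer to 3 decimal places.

Rank income: 8, 7, 3, 1, 2, 6, 4, 5
Rank savings: 7, 4, 3, 1, 2, 6, 8, 5
d = rank(income) − rank(savings): 1, 3, 0, 0, 0, 0, -4, 0; Σd² = 26
ρ = 1 − 6Σd² / [n(n²−1)] = 1 − 6×26 / (8×63) = 1 − 156/504 ≈ 0.690

0.690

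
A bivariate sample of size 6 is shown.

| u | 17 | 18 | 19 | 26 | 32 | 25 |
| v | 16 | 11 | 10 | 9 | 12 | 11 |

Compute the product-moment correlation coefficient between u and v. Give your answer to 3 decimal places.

-0.317

n = 6, Σu = 137, Σv = 69, Σu² = 3299, Σv² = 823, Σuv = 1553
nΣuv − ΣuΣv = 9318 − 9453 = -135
nΣu² − (Σu)² = 19794 − 18769 = 1025; nΣv² − (Σv)² = 4938 − 4761 = 177
r = -135 / √(1025 × 177) = -135 / 425.9401 ≈ -0.317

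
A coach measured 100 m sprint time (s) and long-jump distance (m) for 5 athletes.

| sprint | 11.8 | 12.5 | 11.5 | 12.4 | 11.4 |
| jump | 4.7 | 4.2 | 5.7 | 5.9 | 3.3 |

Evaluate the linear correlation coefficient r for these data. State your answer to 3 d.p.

0.272

n = 5, Σx = 59.6, Σy = 23.8, Σx² = 711.46, Σy² = 117.92, Σxy = 284.29
nΣxy − ΣxΣy = 1421.45 − 1418.48 = 2.97
nΣx² − (Σx)² = 3557.3 − 3552.16 = 5.14; nΣy² − (Σy)² = 589.6 − 566.44 = 23.16
r = 2.97 / √(5.14 × 23.16) = 2.97 / 10.9107 ≈ 0.272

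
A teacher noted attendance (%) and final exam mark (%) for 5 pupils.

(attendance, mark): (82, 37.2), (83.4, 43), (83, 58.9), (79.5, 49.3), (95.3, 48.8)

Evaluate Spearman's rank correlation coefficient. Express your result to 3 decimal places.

Rank attendance: 2, 4, 3, 1, 5
Rank mark: 1, 2, 5, 4, 3
d = rank(attendance) − rank(mark): 1, 2, -2, -3, 2; Σd² = 22
ρ = 1 − 6Σd² / [n(n²−1)] = 1 − 6×22 / (5×24) = 1 − 132/120 ≈ -0.100

-0.100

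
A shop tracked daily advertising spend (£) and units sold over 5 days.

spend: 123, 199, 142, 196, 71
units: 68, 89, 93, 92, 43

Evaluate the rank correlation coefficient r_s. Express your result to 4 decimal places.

Rank spend: 2, 5, 3, 4, 1
Rank units: 2, 3, 5, 4, 1
d = rank(spend) − rank(units): 0, 2, -2, 0, 0; Σd² = 8
ρ = 1 − 6Σd² / [n(n²−1)] = 1 − 6×8 / (5×24) = 1 − 48/120 ≈ 0.6000

0.6000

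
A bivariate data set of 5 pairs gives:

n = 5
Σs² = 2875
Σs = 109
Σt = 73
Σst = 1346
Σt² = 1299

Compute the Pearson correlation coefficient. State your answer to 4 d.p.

-0.7195

r = (nΣst − ΣsΣt) / √[(nΣs² − (Σs)²)(nΣt² − (Σt)²)]
Numerator: 5×1346 − 109×73 = -1227
Denominator: √[(14375 − 11881)(6495 − 5329)] = √[2494 × 1166] = 1705.2871
r = -1227 / 1705.2871 ≈ -0.7195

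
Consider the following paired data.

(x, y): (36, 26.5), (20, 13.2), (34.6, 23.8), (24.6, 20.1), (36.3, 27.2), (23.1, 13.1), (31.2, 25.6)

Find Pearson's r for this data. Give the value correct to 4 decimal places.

0.9347

n = 7, Σx = 205.8, Σy = 149.5, Σx² = 6323.06, Σy² = 3413.75, Σxy = 4624.63
nΣxy − ΣxΣy = 32372.41 − 30767.1 = 1605.31
nΣx² − (Σx)² = 44261.42 − 42353.64 = 1907.78; nΣy² − (Σy)² = 23896.25 − 22350.25 = 1546
r = 1605.31 / √(1907.78 × 1546) = 1605.31 / 1717.3898 ≈ 0.9347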